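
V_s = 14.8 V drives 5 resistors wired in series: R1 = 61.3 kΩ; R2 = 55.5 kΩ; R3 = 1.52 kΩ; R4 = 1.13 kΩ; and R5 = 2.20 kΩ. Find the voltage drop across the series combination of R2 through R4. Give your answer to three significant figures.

Series total: ΣR = 61.3 + 55.5 + 1.52 + 1.13 + 2.20 = 121.6 kΩ.
R_{R2..R4} = 55.5 + 1.52 + 1.13 = 58.15 kΩ.
V = V_s · R/ΣR = 14.8 × 0.4780 = 7.075 V.

V ≈ 7.07 V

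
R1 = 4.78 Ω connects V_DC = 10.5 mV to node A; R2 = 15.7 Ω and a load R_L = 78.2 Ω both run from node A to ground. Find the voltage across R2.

R2 ‖ R_L = (15.7 × 78.2)/(15.7 + 78.2) = 13.07 Ω.
Then V_out = V_DC · R2'/(R1 + R2') = 10.5 × 13.07/17.85 = 7.689 mV.

V_out ≈ 7.69 mV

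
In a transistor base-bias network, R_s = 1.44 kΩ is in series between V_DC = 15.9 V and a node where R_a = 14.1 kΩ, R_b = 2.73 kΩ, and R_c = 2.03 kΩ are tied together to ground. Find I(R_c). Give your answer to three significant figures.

I ≈ 3.35 mA

Combine the parallel branches: R_p = (1/14.1 + 1/2.73 + 1/2.03)⁻¹ = 1.075 kΩ.
Node voltage V_A = V_DC · R_p/(R_s + R_p) = 15.9 × 0.4275 = 6.798 V.
I(R_c) = V_A / R_c = 6.798/2.03 = 3.349 mA.
(Equivalently: I_total = 6.321 mA, then current-divider fraction G_k/ΣG = 0.5298.)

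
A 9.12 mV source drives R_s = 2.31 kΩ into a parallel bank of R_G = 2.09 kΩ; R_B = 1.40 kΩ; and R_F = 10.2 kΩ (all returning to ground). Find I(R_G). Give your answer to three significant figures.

I ≈ 1.10 µA

Combine the parallel branches: R_p = (1/2.09 + 1/1.40 + 1/10.2)⁻¹ = 0.7747 kΩ.
Node voltage V_A = V_DC · R_p/(R_s + R_p) = 9.12 × 0.2511 = 2.290 mV.
I(R_G) = V_A / R_G = 2.290/2.09 = 1.096 µA.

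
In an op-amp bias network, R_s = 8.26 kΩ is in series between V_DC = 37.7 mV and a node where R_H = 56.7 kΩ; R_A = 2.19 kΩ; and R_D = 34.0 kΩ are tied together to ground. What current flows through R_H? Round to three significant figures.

I ≈ 0.129 µA

Equivalent of the parallel group: R_p = 1.985 kΩ.
V_A = 37.7 × 1.985/10.25 = 7.306 mV.
Branch current I = V_A/R_H = 7.306/56.7 = 0.1288 µA.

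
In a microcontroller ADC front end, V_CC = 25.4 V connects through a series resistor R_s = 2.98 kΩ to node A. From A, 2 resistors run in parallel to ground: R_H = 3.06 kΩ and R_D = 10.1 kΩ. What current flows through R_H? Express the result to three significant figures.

Combine the parallel branches: R_p = (1/3.06 + 1/10.1)⁻¹ = 2.348 kΩ.
V_A by voltage divider: V_A = 25.4 × 2.348/(2.98 + 2.348) = 11.19 V.
I(R_H) = V_A / R_H = 11.19/3.06 = 3.658 mA.

I ≈ 3.66 mA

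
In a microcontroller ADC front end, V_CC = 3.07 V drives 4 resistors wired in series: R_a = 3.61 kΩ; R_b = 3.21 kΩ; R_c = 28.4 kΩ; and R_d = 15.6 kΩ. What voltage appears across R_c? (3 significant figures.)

V ≈ 1.72 V

Total series resistance ΣR = 3.61 + 3.21 + 28.4 + 15.6 = 50.82 kΩ.
V = V_CC · R/ΣR = 3.07 × 0.5588 = 1.716 V.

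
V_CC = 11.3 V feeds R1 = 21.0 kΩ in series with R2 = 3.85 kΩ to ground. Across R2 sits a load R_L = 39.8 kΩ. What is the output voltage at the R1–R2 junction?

V_out ≈ 1.62 V

The load sits in parallel with R2, giving an effective lower resistance R2' = R2·R_L/(R2+R_L) = 3.510 kΩ.
Voltage divider with the loaded lower leg: V_out = 11.3 × 3.510/(21.0 + 3.510) = 11.3 × 0.1432 = 1.618 V.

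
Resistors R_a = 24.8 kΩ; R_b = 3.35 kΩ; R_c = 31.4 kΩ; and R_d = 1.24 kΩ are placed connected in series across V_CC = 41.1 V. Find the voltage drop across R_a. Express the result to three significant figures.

V ≈ 16.8 V

ΣR = 24.8 + 3.35 + 31.4 + 1.24 = 60.79 kΩ.
V = V_CC · R/ΣR = 41.1 × 0.4080 = 16.77 V.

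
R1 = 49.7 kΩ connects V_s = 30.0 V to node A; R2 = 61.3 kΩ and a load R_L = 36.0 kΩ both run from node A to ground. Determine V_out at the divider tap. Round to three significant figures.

The load sits in parallel with R2, giving an effective lower resistance R2' = R2·R_L/(R2+R_L) = 22.68 kΩ.
Now apply the divider: V_out = 30.0 × 0.3133 = 9.400 V.

V_out ≈ 9.40 V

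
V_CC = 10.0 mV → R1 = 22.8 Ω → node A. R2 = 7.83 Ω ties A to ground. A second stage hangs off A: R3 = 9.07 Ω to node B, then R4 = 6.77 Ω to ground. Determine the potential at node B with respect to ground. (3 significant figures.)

The second stage (R3 + R4 = 15.84 Ω) loads node A in parallel with R2.
R2 ‖ (R3+R4) = 5.240 Ω.
So V_A = 10.0 × 0.1869 = 1.869 mV.
Then the unloaded second divider: V_B = V_A × R4/(R3+R4) = 1.869 × 0.4274 = 0.7987 mV.

V_B ≈ 0.799 mV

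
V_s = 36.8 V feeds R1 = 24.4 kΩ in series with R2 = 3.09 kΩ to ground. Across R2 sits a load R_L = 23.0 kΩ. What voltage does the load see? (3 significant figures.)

V_out ≈ 3.70 V

R2 ‖ R_L = (3.09 × 23.0)/(3.09 + 23.0) = 2.724 kΩ.
Voltage divider with the loaded lower leg: V_out = 36.8 × 2.724/(24.4 + 2.724) = 36.8 × 0.1004 = 3.696 V.
(Unloaded it would be 4.14 V; the load pulls it down.)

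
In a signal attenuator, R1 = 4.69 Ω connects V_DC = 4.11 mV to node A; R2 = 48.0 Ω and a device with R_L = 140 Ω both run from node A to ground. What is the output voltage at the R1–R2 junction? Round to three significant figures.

R2 ‖ R_L = (48.0 × 140)/(48.0 + 140) = 35.74 Ω.
Now apply the divider: V_out = 4.11 × 0.8840 = 3.633 mV.

V_out ≈ 3.63 mV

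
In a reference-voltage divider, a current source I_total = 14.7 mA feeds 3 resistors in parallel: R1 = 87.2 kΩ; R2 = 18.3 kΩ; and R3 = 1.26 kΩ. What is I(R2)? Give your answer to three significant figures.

I ≈ 0.934 mA

Conductances: ΣG = 1/87.2 + 1/18.3 + 1/1.26 = 0.8598 (1/kΩ).
By the current-divider rule, I = I_total · G_k/ΣG = 14.7 × 0.06356 = 0.9343 mA.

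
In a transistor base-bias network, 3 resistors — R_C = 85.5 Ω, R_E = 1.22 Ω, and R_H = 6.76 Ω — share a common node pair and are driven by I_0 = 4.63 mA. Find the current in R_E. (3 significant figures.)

I ≈ 3.88 mA

ΣG = 1/85.5 + 1/1.22 + 1/6.76 = 0.9793.
By the current-divider rule, I = I_0 · G_k/ΣG = 4.63 × 0.8370 = 3.875 mA.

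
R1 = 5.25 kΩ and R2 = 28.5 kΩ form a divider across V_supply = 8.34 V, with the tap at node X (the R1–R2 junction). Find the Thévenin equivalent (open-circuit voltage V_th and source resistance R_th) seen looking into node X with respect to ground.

V_th ≈ 7.04 V, R_th ≈ 4.43 kΩ

With X open, the divider is unloaded: V_th = 8.34 × 28.5/33.75 = 7.043 V.
Looking into X with the source shorted: R_th = R1·R2/(R1+R2) = 5.250 × 28.5/33.75 = 4.433 kΩ.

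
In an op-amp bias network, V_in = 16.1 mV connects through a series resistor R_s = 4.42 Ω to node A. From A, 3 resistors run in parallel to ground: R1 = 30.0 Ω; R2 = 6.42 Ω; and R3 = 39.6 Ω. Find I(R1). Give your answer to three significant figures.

I ≈ 0.276 mA

Parallel bank: R_p = 1/(1/30.0 + 1/6.42 + 1/39.6) = 4.665 Ω.
Node voltage V_A = V_in · R_p/(R_s + R_p) = 16.1 × 0.5135 = 8.267 mV.
Branch current I = V_A/R1 = 8.267/30.0 = 0.2756 mA.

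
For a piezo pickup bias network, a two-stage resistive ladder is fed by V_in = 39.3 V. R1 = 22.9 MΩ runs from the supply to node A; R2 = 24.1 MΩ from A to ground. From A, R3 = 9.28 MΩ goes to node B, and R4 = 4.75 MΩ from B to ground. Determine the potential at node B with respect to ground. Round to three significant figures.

V_B ≈ 3.71 V

Looking into the second stage from A: R3 + R4 = 14.03 MΩ appears in parallel with R2.
R2 ‖ (R3+R4) = 8.868 MΩ.
So V_A = 39.3 × 0.2791 = 10.97 V.
Then the unloaded second divider: V_B = V_A × R4/(R3+R4) = 10.97 × 0.3386 = 3.714 V.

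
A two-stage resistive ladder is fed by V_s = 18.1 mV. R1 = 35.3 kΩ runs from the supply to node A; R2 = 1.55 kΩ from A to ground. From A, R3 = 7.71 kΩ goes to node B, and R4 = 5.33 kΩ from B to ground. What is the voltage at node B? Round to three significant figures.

V_B ≈ 0.279 mV

The second stage (R3 + R4 = 13.04 kΩ) loads node A in parallel with R2.
R2 ‖ (R3+R4) = 1.385 kΩ.
First divider: V_A = V_s · 1.385/(35.3 + 1.385) = 0.6835 mV.
Then the unloaded second divider: V_B = V_A × R4/(R3+R4) = 0.6835 × 0.4087 = 0.2794 mV.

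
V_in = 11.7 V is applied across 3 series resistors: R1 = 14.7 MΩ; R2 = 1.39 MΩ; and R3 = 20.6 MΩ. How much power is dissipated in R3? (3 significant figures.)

Series current I = V_in/ΣR = 11.7/36.69 = 0.3189 µA.
P = I²R = 0.1017 × 20.6 = 2.095 µW.

P ≈ 2.09 µW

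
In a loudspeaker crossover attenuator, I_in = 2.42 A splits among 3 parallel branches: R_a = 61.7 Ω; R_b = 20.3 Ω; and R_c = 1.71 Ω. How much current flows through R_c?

I ≈ 2.18 A

Conductances: ΣG = 1/61.7 + 1/20.3 + 1/1.71 = 0.6503 (1/Ω).
Current divider: I(R_c) = I_in · G_k/ΣG = 2.42 × (0.5848/0.6503) = 2.42 × 0.8993 = 2.176 A.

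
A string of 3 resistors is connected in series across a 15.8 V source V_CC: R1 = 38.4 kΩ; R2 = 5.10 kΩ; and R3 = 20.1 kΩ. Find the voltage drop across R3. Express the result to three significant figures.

V ≈ 4.99 V

ΣR = 38.4 + 5.10 + 20.1 = 63.60 kΩ.
V = V_CC · R/ΣR = 15.8 × 0.3160 = 4.993 V.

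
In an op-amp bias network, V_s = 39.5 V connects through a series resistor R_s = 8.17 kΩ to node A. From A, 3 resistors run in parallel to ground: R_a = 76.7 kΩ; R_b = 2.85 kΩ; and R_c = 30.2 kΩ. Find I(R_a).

I ≈ 0.121 mA

Equivalent of the parallel group: R_p = 2.519 kΩ.
V_A = 39.5 × 2.519/10.69 = 9.308 V.
Branch current I = V_A/R_a = 9.308/76.7 = 0.1214 mA.
(Equivalently: I_total = 3.695 mA, then current-divider fraction G_k/ΣG = 0.03284.)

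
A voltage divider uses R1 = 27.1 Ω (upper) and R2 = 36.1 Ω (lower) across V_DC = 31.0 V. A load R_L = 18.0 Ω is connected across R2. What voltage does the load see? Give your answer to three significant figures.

V_out ≈ 9.52 V

First combine the lower leg with the load: R2 ‖ R_L = 12.01 Ω.
Now apply the divider: V_out = 31.0 × 0.3071 = 9.520 V.
(Unloaded it would be 17.7 V; the load pulls it down.)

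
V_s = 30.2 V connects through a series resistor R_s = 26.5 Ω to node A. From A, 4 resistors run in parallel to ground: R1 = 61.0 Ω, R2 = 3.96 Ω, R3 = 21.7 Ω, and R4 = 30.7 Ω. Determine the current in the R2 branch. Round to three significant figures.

Parallel bank: R_p = 1/(1/61.0 + 1/3.96 + 1/21.7 + 1/30.7) = 2.877 Ω.
Node voltage V_A = V_s · R_p/(R_s + R_p) = 30.2 × 0.09794 = 2.958 V.
Branch current I = V_A/R2 = 2.958/3.96 = 0.7469 A.

I ≈ 0.747 A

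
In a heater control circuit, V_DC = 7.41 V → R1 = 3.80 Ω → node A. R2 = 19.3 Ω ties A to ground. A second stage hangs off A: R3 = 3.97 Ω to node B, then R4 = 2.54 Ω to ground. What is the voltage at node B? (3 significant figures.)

Node A sees R2 in parallel with the series input of stage 2, R3 + R4 = 6.510 Ω.
Effective lower resistance at A: R2 ‖ 6.510 = 4.868 Ω.
First divider: V_A = V_DC · 4.868/(3.80 + 4.868) = 4.161 V.
V_B = V_A × 0.3902 = 1.624 V.

V_B ≈ 1.62 V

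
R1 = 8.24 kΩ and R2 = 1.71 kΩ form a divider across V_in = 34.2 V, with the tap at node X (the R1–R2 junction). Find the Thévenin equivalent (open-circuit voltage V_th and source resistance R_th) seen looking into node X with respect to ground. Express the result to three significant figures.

With X open, the divider is unloaded: V_th = 34.2 × 1.71/9.950 = 5.878 V.
Looking into X with the source shorted: R_th = R1·R2/(R1+R2) = 8.240 × 1.71/9.950 = 1.416 kΩ.

V_th ≈ 5.88 V, R_th ≈ 1.42 kΩ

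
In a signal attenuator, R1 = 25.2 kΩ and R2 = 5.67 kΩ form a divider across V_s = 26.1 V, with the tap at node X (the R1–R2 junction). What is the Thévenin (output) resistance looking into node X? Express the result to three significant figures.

R_th ≈ 4.63 kΩ

Looking into X with the source shorted: R_th = R1·R2/(R1+R2) = 25.20 × 5.67/30.87 = 4.629 kΩ.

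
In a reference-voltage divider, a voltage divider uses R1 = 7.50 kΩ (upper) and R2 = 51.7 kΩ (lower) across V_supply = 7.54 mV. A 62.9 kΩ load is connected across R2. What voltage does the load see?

V_out ≈ 5.96 mV

R2 ‖ R_L = (51.7 × 62.9)/(51.7 + 62.9) = 28.38 kΩ.
Voltage divider with the loaded lower leg: V_out = 7.54 × 28.38/(7.50 + 28.38) = 7.54 × 0.7909 = 5.964 mV.
(Unloaded it would be 6.58 mV; the load pulls it down.)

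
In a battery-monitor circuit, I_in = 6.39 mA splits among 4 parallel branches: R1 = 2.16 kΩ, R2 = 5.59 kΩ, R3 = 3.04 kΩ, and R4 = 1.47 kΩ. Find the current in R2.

I ≈ 0.692 mA

Total conductance ΣG = 1/2.16 + 1/5.59 + 1/3.04 + 1/1.47 = 1.651 (units of 1/kΩ).
By the current-divider rule, I = I_in · G_k/ΣG = 6.39 × 0.1083 = 0.6923 mA.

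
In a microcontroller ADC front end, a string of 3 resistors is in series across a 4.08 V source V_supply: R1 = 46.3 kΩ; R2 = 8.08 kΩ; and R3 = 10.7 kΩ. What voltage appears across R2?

V ≈ 0.507 V

Series total: ΣR = 46.3 + 8.08 + 10.7 = 65.08 kΩ.
By the voltage-divider rule, V = 4.08 × 8.080/65.08 = 0.5066 V.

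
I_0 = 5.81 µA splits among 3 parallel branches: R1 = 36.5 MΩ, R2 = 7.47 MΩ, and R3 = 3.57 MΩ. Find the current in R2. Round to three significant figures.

I ≈ 1.76 µA

ΣG = 1/36.5 + 1/7.47 + 1/3.57 = 0.4414.
Current divider: I(R2) = I_0 · G_k/ΣG = 5.81 × (0.1339/0.4414) = 5.81 × 0.3033 = 1.762 µA.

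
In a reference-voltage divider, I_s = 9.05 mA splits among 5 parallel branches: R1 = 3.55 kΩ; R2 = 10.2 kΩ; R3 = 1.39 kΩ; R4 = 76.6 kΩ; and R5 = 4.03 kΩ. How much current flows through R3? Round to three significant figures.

I ≈ 4.79 mA

Total conductance ΣG = 1/3.55 + 1/10.2 + 1/1.39 + 1/76.6 + 1/4.03 = 1.360 (units of 1/kΩ).
Current divider: I(R3) = I_s · G_k/ΣG = 9.05 × (0.7194/1.360) = 9.05 × 0.5289 = 4.786 mA.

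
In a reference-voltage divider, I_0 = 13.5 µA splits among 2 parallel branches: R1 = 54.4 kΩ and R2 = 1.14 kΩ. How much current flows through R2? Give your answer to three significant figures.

With just two branches, the current splits inversely with resistance.
So I = 13.5 × 54.4/55.54 = 13.22 µA.

I ≈ 13.2 µA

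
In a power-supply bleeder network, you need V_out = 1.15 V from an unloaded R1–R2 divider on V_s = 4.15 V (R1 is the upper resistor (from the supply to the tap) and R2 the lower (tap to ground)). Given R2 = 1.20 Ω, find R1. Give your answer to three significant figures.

The divider ratio is R2/(R1+R2) = 1.15/4.15 = 0.2771.
So R1 = R2 · (V_s/V_out − 1) = 1.20 × (4.15/1.15 − 1) = 1.20 × 2.609 = 3.130 Ω.

R1 ≈ 3.13 Ω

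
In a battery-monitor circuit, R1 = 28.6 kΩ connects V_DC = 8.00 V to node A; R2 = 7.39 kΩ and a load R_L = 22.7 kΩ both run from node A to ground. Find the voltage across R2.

R2 ‖ R_L = (7.39 × 22.7)/(7.39 + 22.7) = 5.575 kΩ.
Then V_out = V_DC · R2'/(R1 + R2') = 8.00 × 5.575/34.18 = 1.305 V.
(Unloaded it would be 1.64 V; the load pulls it down.)

V_out ≈ 1.31 V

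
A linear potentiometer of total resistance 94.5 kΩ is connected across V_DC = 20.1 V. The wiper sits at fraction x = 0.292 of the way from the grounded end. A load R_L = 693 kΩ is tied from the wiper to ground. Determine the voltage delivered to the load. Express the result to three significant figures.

V_out ≈ 5.71 V

Lower segment x·R_p = 27.59 kΩ; upper segment (1−x)·R_p = 66.91 kΩ.
(x·R_p) ‖ R_L = 26.54 kΩ.
Loaded-divider output: V_out = 20.1 × 0.2840 = 5.708 V.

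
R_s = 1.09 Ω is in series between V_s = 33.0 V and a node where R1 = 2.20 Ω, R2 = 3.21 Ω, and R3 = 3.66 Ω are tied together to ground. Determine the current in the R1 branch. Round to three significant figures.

I ≈ 7.03 A

Combine the parallel branches: R_p = (1/2.20 + 1/3.21 + 1/3.66)⁻¹ = 0.9622 Ω.
V_A by voltage divider: V_A = 33.0 × 0.9622/(1.09 + 0.9622) = 15.47 V.
I(R1) = V_A / R1 = 15.47/2.20 = 7.033 A.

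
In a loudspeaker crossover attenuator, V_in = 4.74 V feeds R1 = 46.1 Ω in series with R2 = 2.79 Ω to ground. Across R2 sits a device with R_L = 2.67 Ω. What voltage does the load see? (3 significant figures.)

R2 ‖ R_L = (2.79 × 2.67)/(2.79 + 2.67) = 1.364 Ω.
Then V_out = V_in · R2'/(R1 + R2') = 4.74 × 1.364/47.46 = 0.1362 V.

V_out ≈ 0.136 V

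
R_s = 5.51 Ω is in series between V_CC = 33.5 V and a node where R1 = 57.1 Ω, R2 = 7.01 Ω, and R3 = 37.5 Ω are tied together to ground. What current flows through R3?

Combine the parallel branches: R_p = (1/57.1 + 1/7.01 + 1/37.5)⁻¹ = 5.352 Ω.
V_A by voltage divider: V_A = 33.5 × 5.352/(5.51 + 5.352) = 16.51 V.
Branch current I = V_A/R3 = 16.51/37.5 = 0.4402 A.

I ≈ 0.440 A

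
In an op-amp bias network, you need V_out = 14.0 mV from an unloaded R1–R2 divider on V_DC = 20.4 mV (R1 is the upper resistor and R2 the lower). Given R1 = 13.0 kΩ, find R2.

V_out/V_DC = R2/(R1+R2) = 0.6863.
Rearranging, R2 = R1·k/(1−k) = 13.0 × 2.188 = 28.44 kΩ.

R2 ≈ 28.4 kΩ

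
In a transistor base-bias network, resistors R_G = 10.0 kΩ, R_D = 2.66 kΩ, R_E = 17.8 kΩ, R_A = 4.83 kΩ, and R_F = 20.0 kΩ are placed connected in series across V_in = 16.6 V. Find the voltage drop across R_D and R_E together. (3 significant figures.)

V ≈ 6.14 V

Total series resistance ΣR = 10.0 + 2.66 + 17.8 + 4.83 + 20.0 = 55.29 kΩ.
R_{R_D..R_E} = 2.66 + 17.8 = 20.46 kΩ.
Voltage divider: V = V_in · (20.46 / 55.29) = 16.6 × 0.3700 = 6.143 V.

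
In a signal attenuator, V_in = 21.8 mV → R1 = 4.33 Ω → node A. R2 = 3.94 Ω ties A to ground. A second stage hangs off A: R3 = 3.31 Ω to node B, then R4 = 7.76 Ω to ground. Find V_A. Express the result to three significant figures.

V_A ≈ 8.75 mV

Node A sees R2 in parallel with the series input of stage 2, R3 + R4 = 11.07 Ω.
R2 ‖ (R3+R4) = 2.906 Ω.
So V_A = 21.8 × 0.4016 = 8.755 mV.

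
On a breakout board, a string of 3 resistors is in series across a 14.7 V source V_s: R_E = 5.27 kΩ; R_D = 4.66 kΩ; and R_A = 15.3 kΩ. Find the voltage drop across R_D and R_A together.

V ≈ 11.6 V

ΣR = 5.27 + 4.66 + 15.3 = 25.23 kΩ.
R_{R_D..R_A} = 4.66 + 15.3 = 19.96 kΩ.
Voltage divider: V = V_s · (19.96 / 25.23) = 14.7 × 0.7911 = 11.63 V.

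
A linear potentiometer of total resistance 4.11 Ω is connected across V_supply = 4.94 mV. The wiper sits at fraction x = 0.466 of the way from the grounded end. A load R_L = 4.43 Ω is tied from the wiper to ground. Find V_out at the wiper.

V_out ≈ 1.87 mV

Split the track: R_lower = x·R_p = 1.915 Ω, R_upper = (1−x)·R_p = 2.195 Ω.
(x·R_p) ‖ R_L = 1.337 Ω.
Then V_out = V_supply · 1.337/(2.195 + 1.337) = 1.870 mV.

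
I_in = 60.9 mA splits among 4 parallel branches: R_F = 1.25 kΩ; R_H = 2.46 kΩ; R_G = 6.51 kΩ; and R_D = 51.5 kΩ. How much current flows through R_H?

Total conductance ΣG = 1/1.25 + 1/2.46 + 1/6.51 + 1/51.5 = 1.380 (units of 1/kΩ).
R_H takes the fraction G_k/ΣG = 0.4065/1.380 = 0.2947, so I = 60.9 × 0.2947 = 17.95 mA.

I ≈ 17.9 mA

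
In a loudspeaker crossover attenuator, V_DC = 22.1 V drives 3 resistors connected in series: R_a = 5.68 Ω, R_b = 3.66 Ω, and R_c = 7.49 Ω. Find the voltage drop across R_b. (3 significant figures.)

ΣR = 5.68 + 3.66 + 7.49 = 16.83 Ω.
By the voltage-divider rule, V = 22.1 × 3.660/16.83 = 4.806 V.

V ≈ 4.81 V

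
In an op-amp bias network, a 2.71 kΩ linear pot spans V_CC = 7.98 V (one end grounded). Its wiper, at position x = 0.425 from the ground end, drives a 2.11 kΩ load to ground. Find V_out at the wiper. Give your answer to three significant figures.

The pot divides into 1.558 kΩ above the wiper and 1.152 kΩ below.
Lower segment in parallel with the load: 1.152 ‖ 2.11 = 0.7451 kΩ.
Loaded-divider output: V_out = 7.98 × 0.3235 = 2.581 V.

V_out ≈ 2.58 V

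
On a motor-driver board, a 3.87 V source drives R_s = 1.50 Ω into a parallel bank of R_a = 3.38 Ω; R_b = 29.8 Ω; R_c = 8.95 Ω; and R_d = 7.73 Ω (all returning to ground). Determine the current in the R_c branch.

Parallel bank: R_p = 1/(1/3.38 + 1/29.8 + 1/8.95 + 1/7.73) = 1.753 Ω.
Node voltage V_A = V_in · R_p/(R_s + R_p) = 3.87 × 0.5389 = 2.085 V.
Branch current I = V_A/R_c = 2.085/8.95 = 0.2330 A.
(Check via current divider: I_total = 1.190 A; share G_k/ΣG = 0.1958 → same result.)

I ≈ 0.233 A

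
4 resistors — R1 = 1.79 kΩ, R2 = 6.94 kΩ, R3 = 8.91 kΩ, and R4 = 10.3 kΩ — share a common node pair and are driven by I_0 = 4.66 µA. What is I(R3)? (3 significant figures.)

Conductances: ΣG = 1/1.79 + 1/6.94 + 1/8.91 + 1/10.3 = 0.9121 (1/kΩ).
By the current-divider rule, I = I_0 · G_k/ΣG = 4.66 × 0.1231 = 0.5734 µA.

I ≈ 0.573 µA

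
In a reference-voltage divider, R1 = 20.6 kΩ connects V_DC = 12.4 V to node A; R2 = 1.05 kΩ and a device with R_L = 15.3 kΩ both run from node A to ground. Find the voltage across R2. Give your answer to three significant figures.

First combine the lower leg with the load: R2 ‖ R_L = 0.9826 kΩ.
Then V_out = V_DC · R2'/(R1 + R2') = 12.4 × 0.9826/21.58 = 0.5645 V.

V_out ≈ 0.565 V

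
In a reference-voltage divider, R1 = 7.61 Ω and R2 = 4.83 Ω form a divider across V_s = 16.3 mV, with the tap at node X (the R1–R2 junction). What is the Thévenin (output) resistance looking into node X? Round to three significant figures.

R_th ≈ 2.95 Ω

Looking into X with the source shorted: R_th = R1·R2/(R1+R2) = 7.610 × 4.83/12.44 = 2.955 Ω.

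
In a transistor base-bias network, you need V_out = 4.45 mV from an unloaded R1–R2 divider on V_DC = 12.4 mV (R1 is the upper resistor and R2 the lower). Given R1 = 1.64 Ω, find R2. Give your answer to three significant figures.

R2 ≈ 0.918 Ω

V_out/V_DC = R2/(R1+R2) = 0.3589.
Rearranging, R2 = R1·k/(1−k) = 1.64 × 0.5597 = 0.9180 Ω.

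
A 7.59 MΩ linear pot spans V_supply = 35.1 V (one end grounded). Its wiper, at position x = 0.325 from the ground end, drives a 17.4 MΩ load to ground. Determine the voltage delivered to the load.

V_out ≈ 10.4 V

Split the track: R_lower = x·R_p = 2.467 MΩ, R_upper = (1−x)·R_p = 5.123 MΩ.
(x·R_p) ‖ R_L = 2.160 MΩ.
V_out = 35.1 × 2.160/(5.123 + 2.160) = 10.41 V.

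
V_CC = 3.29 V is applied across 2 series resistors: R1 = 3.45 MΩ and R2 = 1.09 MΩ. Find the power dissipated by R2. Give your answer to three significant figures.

P ≈ 0.572 µW

Series current I = V_CC/ΣR = 3.29/4.540 = 0.7247 µA.
V(R2) = I·R = 0.7899 V; P = V·I = 0.7899 × 0.7247 = 0.5724 µW.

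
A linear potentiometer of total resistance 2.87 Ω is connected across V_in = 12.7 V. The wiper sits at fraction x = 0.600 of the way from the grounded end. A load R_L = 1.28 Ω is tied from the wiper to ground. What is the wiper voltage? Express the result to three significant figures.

V_out ≈ 4.95 V

Split the track: R_lower = x·R_p = 1.722 Ω, R_upper = (1−x)·R_p = 1.148 Ω.
(x·R_p) ‖ R_L = 0.7342 Ω.
Loaded-divider output: V_out = 12.7 × 0.3901 = 4.954 V.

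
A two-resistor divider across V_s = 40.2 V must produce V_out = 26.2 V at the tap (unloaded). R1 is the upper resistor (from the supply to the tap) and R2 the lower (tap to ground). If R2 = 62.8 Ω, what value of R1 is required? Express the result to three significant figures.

R1 ≈ 33.6 Ω

The divider ratio is R2/(R1+R2) = 26.2/40.2 = 0.6517.
So R1 = R2 · (V_s/V_out − 1) = 62.8 × (40.2/26.2 − 1) = 62.8 × 0.5344 = 33.56 Ω.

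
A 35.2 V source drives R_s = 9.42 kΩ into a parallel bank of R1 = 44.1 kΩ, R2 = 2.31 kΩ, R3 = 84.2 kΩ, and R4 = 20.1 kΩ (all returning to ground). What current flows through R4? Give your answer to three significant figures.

I ≈ 0.298 mA

Combine the parallel branches: R_p = (1/44.1 + 1/2.31 + 1/84.2 + 1/20.1)⁻¹ = 1.933 kΩ.
V_A by voltage divider: V_A = 35.2 × 1.933/(9.42 + 1.933) = 5.994 V.
Branch current I = V_A/R4 = 5.994/20.1 = 0.2982 mA.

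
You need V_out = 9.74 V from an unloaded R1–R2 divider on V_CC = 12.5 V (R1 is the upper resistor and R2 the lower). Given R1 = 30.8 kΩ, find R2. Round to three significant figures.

R2 ≈ 109 kΩ

The divider ratio is R2/(R1+R2) = 9.74/12.5 = 0.7792.
So R2 = R1 · V_out/(V_CC − V_out) = 30.8 × 9.74/(12.5 − 9.74) = 30.8 × 3.529 = 108.7 kΩ.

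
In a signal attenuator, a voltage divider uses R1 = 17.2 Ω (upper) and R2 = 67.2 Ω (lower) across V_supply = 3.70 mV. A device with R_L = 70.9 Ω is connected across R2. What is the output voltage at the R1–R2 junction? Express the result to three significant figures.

V_out ≈ 2.47 mV

R2 ‖ R_L = (67.2 × 70.9)/(67.2 + 70.9) = 34.50 Ω.
Then V_out = V_supply · R2'/(R1 + R2') = 3.70 × 34.50/51.70 = 2.469 mV.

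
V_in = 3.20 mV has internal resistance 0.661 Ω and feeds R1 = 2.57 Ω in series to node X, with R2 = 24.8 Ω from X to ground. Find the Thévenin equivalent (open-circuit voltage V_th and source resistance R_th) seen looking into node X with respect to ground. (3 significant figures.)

V_th ≈ 2.83 mV, R_th ≈ 2.86 Ω

R1' = 0.661 + 2.57 = 3.231 Ω (source resistance + R1).
Open-circuit (no load on X): V_th = V_in · R2/(R1' + R2) = 3.20 × 24.8/(3.231 + 24.8) = 2.831 mV.
With V_in suppressed (replaced by a short), R_th = R1' ‖ R2 = (3.231 × 24.8)/(3.231 + 24.8) = 2.859 Ω.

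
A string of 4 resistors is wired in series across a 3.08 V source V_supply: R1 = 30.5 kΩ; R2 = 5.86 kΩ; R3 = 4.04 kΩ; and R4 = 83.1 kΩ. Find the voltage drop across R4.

V ≈ 2.07 V

Total series resistance ΣR = 30.5 + 5.86 + 4.04 + 83.1 = 123.5 kΩ.
Voltage divider: V = V_supply · (83.10 / 123.5) = 3.08 × 0.6729 = 2.072 V.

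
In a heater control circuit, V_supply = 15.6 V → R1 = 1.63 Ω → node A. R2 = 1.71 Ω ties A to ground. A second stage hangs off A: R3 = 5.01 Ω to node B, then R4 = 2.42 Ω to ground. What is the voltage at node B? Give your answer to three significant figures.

V_B ≈ 2.34 V

Looking into the second stage from A: R3 + R4 = 7.430 Ω appears in parallel with R2.
Effective lower resistance at A: R2 ‖ 7.430 = 1.390 Ω.
First divider: V_A = V_supply · 1.390/(1.63 + 1.390) = 7.180 V.
Then the unloaded second divider: V_B = V_A × R4/(R3+R4) = 7.180 × 0.3257 = 2.339 V.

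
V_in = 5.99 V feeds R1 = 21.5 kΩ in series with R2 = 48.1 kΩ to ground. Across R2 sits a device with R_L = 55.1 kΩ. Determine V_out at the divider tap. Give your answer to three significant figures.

The load sits in parallel with R2, giving an effective lower resistance R2' = R2·R_L/(R2+R_L) = 25.68 kΩ.
Voltage divider with the loaded lower leg: V_out = 5.99 × 25.68/(21.5 + 25.68) = 5.99 × 0.5443 = 3.260 V.

V_out ≈ 3.26 V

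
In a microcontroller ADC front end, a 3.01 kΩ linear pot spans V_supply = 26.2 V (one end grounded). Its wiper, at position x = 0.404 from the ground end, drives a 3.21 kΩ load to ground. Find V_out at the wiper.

V_out ≈ 8.64 V

The pot divides into 1.794 kΩ above the wiper and 1.216 kΩ below.
(x·R_p) ‖ R_L = 0.8819 kΩ.
Loaded-divider output: V_out = 26.2 × 0.3296 = 8.635 V.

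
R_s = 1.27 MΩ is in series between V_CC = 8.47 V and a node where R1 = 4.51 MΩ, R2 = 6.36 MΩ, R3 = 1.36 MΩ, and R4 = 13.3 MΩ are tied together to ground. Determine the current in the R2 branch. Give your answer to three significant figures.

Combine the parallel branches: R_p = (1/4.51 + 1/6.36 + 1/1.36 + 1/13.3)⁻¹ = 0.8407 MΩ.
V_A by voltage divider: V_A = 8.47 × 0.8407/(1.27 + 0.8407) = 3.374 V.
I(R2) = V_A / R2 = 3.374/6.36 = 0.5305 µA.

I ≈ 0.530 µA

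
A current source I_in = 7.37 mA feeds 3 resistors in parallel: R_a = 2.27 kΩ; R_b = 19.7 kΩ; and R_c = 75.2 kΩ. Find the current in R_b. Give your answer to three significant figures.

I ≈ 0.741 mA

Total conductance ΣG = 1/2.27 + 1/19.7 + 1/75.2 = 0.5046 (units of 1/kΩ).
By the current-divider rule, I = I_in · G_k/ΣG = 7.37 × 0.1006 = 0.7414 mA.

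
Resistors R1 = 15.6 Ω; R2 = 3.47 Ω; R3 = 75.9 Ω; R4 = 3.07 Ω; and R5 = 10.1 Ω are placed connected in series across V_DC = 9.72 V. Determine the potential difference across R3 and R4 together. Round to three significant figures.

Series total: ΣR = 15.6 + 3.47 + 75.9 + 3.07 + 10.1 = 108.1 Ω.
R_{R3..R4} = 75.9 + 3.07 = 78.97 Ω.
By the voltage-divider rule, V = 9.72 × 78.97/108.1 = 7.098 V.

V ≈ 7.10 V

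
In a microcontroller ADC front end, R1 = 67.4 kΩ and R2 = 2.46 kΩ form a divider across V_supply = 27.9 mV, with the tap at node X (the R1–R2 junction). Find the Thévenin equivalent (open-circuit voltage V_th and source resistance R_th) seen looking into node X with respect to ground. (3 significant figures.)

V_th ≈ 0.982 mV, R_th ≈ 2.37 kΩ

V_th is the unloaded tap voltage: V_supply · R2/(R1+R2) = 27.9 × 0.03521 = 0.9825 mV.
Zeroing V_supply shorts the top of R1 to ground, so R_th = R1 ‖ R2 = 2.373 kΩ.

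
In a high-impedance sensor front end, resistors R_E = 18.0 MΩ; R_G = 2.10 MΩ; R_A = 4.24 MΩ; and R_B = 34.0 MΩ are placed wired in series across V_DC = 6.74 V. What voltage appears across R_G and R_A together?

V ≈ 0.732 V

ΣR = 18.0 + 2.10 + 4.24 + 34.0 = 58.34 MΩ.
R_{R_G..R_A} = 2.10 + 4.24 = 6.340 MΩ.
V = V_DC · R/ΣR = 6.74 × 0.1087 = 0.7325 V.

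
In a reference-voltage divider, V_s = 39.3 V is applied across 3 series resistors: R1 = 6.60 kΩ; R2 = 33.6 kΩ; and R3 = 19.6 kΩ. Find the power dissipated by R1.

P ≈ 2.85 mW

The common current is I = 39.3/59.80 = 0.6572 mA.
V(R1) = I·R = 4.337 V; P = V·I = 4.337 × 0.6572 = 2.851 mW.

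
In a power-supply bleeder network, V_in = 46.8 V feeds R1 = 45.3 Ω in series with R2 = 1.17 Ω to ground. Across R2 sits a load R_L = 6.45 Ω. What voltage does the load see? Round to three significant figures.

V_out ≈ 1.00 V

R2 ‖ R_L = (1.17 × 6.45)/(1.17 + 6.45) = 0.9904 Ω.
Then V_out = V_in · R2'/(R1 + R2') = 46.8 × 0.9904/46.29 = 1.001 V.
(Unloaded it would be 1.18 V; the load pulls it down.)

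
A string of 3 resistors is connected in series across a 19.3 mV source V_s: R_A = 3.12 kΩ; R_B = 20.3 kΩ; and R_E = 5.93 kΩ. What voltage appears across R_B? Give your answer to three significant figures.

V ≈ 13.3 mV

Total series resistance ΣR = 3.12 + 20.3 + 5.93 = 29.35 kΩ.
V = V_s · R/ΣR = 19.3 × 0.6917 = 13.35 mV.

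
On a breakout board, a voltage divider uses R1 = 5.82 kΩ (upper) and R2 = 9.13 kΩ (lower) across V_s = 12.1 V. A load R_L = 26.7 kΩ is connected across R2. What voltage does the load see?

The load sits in parallel with R2, giving an effective lower resistance R2' = R2·R_L/(R2+R_L) = 6.804 kΩ.
Then V_out = V_s · R2'/(R1 + R2') = 12.1 × 6.804/12.62 = 6.521 V.
(Unloaded it would be 7.39 V; the load pulls it down.)

V_out ≈ 6.52 V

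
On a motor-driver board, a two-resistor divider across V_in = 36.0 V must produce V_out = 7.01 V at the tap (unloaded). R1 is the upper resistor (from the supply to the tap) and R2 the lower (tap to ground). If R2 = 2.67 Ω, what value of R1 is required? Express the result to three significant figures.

R1 ≈ 11.0 Ω

Required fraction k = V_out/V_in = 0.1947.
So R1 = R2 · (V_in/V_out − 1) = 2.67 × (36.0/7.01 − 1) = 2.67 × 4.136 = 11.04 Ω.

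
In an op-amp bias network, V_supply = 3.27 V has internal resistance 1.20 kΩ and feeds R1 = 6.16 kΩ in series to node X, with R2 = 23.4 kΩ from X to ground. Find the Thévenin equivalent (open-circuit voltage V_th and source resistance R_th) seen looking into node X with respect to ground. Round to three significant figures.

V_th ≈ 2.49 V, R_th ≈ 5.60 kΩ

R1' = 1.20 + 6.16 = 7.360 kΩ (source resistance + R1).
With X open, the divider is unloaded: V_th = 3.27 × 23.4/30.76 = 2.488 V.
Looking into X with the source shorted: R_th = R1'·R2/(R1'+R2) = 7.360 × 23.4/30.76 = 5.599 kΩ.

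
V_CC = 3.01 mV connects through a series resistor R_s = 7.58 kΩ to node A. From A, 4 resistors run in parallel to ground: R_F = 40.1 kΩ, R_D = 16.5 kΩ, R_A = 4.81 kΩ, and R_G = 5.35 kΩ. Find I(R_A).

Combine the parallel branches: R_p = (1/40.1 + 1/16.5 + 1/4.81 + 1/5.35)⁻¹ = 2.082 kΩ.
V_A by voltage divider: V_A = 3.01 × 2.082/(7.58 + 2.082) = 0.6485 mV.
I(R_A) = V_A / R_A = 0.6485/4.81 = 0.1348 µA.

I ≈ 0.135 µA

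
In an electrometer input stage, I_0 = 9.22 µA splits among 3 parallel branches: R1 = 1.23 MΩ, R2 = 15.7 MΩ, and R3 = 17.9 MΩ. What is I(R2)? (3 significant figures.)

Conductances: ΣG = 1/1.23 + 1/15.7 + 1/17.9 = 0.9326 (1/MΩ).
Current divider: I(R2) = I_0 · G_k/ΣG = 9.22 × (0.06369/0.9326) = 9.22 × 0.06830 = 0.6297 µA.

I ≈ 0.630 µA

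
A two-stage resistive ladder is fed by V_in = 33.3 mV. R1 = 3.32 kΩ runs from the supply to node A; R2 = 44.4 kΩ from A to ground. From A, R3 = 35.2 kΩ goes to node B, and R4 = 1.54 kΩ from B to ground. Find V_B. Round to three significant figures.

Looking into the second stage from A: R3 + R4 = 36.74 kΩ appears in parallel with R2.
Effective lower resistance at A: R2 ‖ 36.74 = 20.10 kΩ.
V_A = 33.3 × 20.10/(3.32 + 20.10) = 28.58 mV.
Then the unloaded second divider: V_B = V_A × R4/(R3+R4) = 28.58 × 0.04192 = 1.198 mV.

V_B ≈ 1.20 mV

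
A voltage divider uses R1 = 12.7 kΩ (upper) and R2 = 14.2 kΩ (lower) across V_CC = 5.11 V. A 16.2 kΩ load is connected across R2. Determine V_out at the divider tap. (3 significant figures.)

First combine the lower leg with the load: R2 ‖ R_L = 7.567 kΩ.
Then V_out = V_CC · R2'/(R1 + R2') = 5.11 × 7.567/20.27 = 1.908 V.

V_out ≈ 1.91 V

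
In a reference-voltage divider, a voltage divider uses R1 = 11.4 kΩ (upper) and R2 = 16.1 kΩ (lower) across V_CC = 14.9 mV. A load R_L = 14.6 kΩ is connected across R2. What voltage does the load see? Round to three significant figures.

V_out ≈ 5.99 mV

R2 ‖ R_L = (16.1 × 14.6)/(16.1 + 14.6) = 7.657 kΩ.
Voltage divider with the loaded lower leg: V_out = 14.9 × 7.657/(11.4 + 7.657) = 14.9 × 0.4018 = 5.987 mV.
(Unloaded it would be 8.72 mV; the load pulls it down.)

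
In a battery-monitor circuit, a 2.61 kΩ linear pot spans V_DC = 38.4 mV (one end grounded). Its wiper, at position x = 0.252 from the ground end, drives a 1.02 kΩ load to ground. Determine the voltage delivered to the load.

Split the track: R_lower = x·R_p = 0.6577 kΩ, R_upper = (1−x)·R_p = 1.952 kΩ.
Lower segment in parallel with the load: 0.6577 ‖ 1.02 = 0.3999 kΩ.
V_out = 38.4 × 0.3999/(1.952 + 0.3999) = 6.528 mV.

V_out ≈ 6.53 mV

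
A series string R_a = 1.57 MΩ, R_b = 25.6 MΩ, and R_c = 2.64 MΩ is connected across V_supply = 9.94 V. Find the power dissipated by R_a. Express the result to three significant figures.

Series current I = V_supply/ΣR = 9.94/29.81 = 0.3334 µA.
P = I²R = 0.1112 × 1.57 = 0.1746 µW.

P ≈ 0.175 µW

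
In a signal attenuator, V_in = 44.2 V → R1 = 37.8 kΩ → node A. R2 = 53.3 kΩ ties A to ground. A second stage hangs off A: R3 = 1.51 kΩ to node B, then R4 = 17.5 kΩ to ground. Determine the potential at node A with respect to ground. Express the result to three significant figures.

Looking into the second stage from A: R3 + R4 = 19.01 kΩ appears in parallel with R2.
Effective lower resistance at A: R2 ‖ 19.01 = 14.01 kΩ.
So V_A = 44.2 × 0.2704 = 11.95 V.

V_A ≈ 12.0 V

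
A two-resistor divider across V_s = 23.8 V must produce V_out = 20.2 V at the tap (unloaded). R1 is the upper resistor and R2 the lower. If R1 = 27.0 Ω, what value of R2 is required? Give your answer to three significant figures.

R2 ≈ 151 Ω

Required fraction k = V_out/V_s = 0.8487.
R2 = R1 · 0.8487/(1 − 0.8487) = 151.5 Ω.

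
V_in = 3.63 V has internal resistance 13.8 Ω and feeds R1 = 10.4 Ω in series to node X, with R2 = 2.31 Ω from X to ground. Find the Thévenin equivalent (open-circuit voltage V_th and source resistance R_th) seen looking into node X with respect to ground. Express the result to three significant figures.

R1' = 13.8 + 10.4 = 24.20 Ω (source resistance + R1).
V_th is the unloaded tap voltage: V_in · R2/(R1'+R2) = 3.63 × 0.08714 = 0.3163 V.
With V_in suppressed (replaced by a short), R_th = R1' ‖ R2 = (24.20 × 2.31)/(24.20 + 2.31) = 2.109 Ω.

V_th ≈ 0.316 V, R_th ≈ 2.11 Ω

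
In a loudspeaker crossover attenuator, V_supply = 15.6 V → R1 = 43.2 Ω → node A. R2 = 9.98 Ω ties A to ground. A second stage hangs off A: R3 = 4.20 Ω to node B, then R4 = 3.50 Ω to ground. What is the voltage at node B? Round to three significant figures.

The second stage (R3 + R4 = 7.700 Ω) loads node A in parallel with R2.
Effective lower resistance at A: R2 ‖ 7.700 = 4.346 Ω.
So V_A = 15.6 × 0.09142 = 1.426 V.
Stage 2 is unloaded, so V_B = V_A · R4/(R3+R4) = 1.426 × 3.50/7.700 = 0.6482 V.

V_B ≈ 0.648 V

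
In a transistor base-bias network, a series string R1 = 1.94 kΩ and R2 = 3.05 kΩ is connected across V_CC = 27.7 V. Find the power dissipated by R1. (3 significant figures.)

ΣR = 4.990 kΩ → I = 27.7/4.990 = 5.551 mA.
P(R1) = I²·R1 = (5.551)² × 1.94 = 59.78 mW.

P ≈ 59.8 mW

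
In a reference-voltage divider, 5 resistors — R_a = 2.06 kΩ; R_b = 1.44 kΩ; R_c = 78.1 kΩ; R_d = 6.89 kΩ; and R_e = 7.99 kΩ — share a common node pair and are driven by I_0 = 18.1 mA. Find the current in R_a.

ΣG = 1/2.06 + 1/1.44 + 1/78.1 + 1/6.89 + 1/7.99 = 1.463.
R_a takes the fraction G_k/ΣG = 0.4854/1.463 = 0.3318, so I = 18.1 × 0.3318 = 6.006 mA.

I ≈ 6.01 mA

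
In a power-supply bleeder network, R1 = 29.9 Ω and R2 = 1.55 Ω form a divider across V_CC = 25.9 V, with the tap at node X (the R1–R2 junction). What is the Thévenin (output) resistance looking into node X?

Looking into X with the source shorted: R_th = R1·R2/(R1+R2) = 29.90 × 1.55/31.45 = 1.474 Ω.

R_th ≈ 1.47 Ω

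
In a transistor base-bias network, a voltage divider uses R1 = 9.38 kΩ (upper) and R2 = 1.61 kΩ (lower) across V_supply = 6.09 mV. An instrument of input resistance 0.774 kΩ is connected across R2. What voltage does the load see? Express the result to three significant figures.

V_out ≈ 0.321 mV

R2 ‖ R_L = (1.61 × 0.774)/(1.61 + 0.774) = 0.5227 kΩ.
Voltage divider with the loaded lower leg: V_out = 6.09 × 0.5227/(9.38 + 0.5227) = 6.09 × 0.05278 = 0.3215 mV.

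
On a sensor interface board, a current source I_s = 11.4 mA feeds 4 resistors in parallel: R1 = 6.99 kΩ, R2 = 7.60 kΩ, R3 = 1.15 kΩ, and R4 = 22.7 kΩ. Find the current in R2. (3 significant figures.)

Conductances: ΣG = 1/6.99 + 1/7.60 + 1/1.15 + 1/22.7 = 1.188 (1/kΩ).
R2 takes the fraction G_k/ΣG = 0.1316/1.188 = 0.1107, so I = 11.4 × 0.1107 = 1.262 mA.

I ≈ 1.26 mA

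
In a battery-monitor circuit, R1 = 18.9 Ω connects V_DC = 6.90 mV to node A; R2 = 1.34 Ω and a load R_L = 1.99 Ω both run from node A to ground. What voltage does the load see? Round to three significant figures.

V_out ≈ 0.280 mV

First combine the lower leg with the load: R2 ‖ R_L = 0.8008 Ω.
Now apply the divider: V_out = 6.90 × 0.04065 = 0.2805 mV.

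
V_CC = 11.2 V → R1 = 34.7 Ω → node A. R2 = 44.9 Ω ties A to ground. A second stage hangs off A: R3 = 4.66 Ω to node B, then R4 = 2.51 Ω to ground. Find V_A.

V_A ≈ 1.69 V

Looking into the second stage from A: R3 + R4 = 7.170 Ω appears in parallel with R2.
Effective lower resistance at A: R2 ‖ 7.170 = 6.183 Ω.
So V_A = 11.2 × 0.1512 = 1.694 V.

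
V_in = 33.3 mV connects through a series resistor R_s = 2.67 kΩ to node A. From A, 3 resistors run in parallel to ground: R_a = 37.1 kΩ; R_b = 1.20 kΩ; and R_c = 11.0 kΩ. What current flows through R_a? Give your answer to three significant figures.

I ≈ 0.254 µA

Parallel bank: R_p = 1/(1/37.1 + 1/1.20 + 1/11.0) = 1.051 kΩ.
Node voltage V_A = V_in · R_p/(R_s + R_p) = 33.3 × 0.2825 = 9.408 mV.
Branch current I = V_A/R_a = 9.408/37.1 = 0.2536 µA.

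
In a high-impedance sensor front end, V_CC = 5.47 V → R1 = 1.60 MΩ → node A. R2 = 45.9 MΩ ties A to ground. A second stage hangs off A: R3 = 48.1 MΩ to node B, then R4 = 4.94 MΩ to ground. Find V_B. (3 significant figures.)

The second stage (R3 + R4 = 53.04 MΩ) loads node A in parallel with R2.
R2 ‖ (R3+R4) = 24.61 MΩ.
So V_A = 5.47 × 0.9389 = 5.136 V.
Then the unloaded second divider: V_B = V_A × R4/(R3+R4) = 5.136 × 0.09314 = 0.4784 V.

V_B ≈ 0.478 V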